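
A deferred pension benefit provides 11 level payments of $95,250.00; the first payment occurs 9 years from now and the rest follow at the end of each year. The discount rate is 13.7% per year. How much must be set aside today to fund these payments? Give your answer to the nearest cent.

Ordinary annuity of 11 payments, first payment at period 9.
Periodic rate r = 0.137 per year.
The ordinary-annuity PV formula values the stream one period before the first payment (period 8); discount that back 8 periods:
PV₀ = 95,250 × [1 − (1+r)^−11] / r × (1+r)^−8 = $188,289.40

$188,289.40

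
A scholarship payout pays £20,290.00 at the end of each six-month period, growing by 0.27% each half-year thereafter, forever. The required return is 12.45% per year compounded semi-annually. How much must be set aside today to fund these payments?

Periodic rate r = 0.1245/2 per half-year.
Growing perpetuity (Gordon): PV = PMT₁ / (r − g) = 20,290 / (r − 0.0027) = £340,722.08.

£340,722.08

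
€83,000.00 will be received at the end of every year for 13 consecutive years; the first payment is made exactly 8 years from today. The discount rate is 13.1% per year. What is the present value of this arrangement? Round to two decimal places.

€213,630.80

Ordinary annuity of 13 payments, first payment at period 8.
Periodic rate r = 0.131 per year.
The ordinary-annuity PV formula values the stream one period before the first payment (period 7); discount that back 7 periods:
PV₀ = 83,000 × [1 − (1+r)^−13] / r × (1+r)^−7 = €213,630.80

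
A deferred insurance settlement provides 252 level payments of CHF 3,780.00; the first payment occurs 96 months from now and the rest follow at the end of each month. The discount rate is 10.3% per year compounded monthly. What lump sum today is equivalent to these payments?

Ordinary annuity of 252 payments, first payment at period 96.
Periodic rate r = 0.103/12 per month; n is counted in months.
The ordinary-annuity PV formula values the stream one period before the first payment (period 95); discount that back 95 periods:
PV₀ = 3,780 × [1 − (1+r)^−252] / r × (1+r)^−95 = CHF 172,840.60

CHF 172,840.60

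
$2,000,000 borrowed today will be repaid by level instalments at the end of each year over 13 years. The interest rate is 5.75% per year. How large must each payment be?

Level ordinary annuity; solve PV = PMT × [(1 − (1+r)^−n)/r] for PMT.
Periodic rate r = 0.0575 per year.
With n = 13: PMT = 2,000,000 / ([(1 − (1+r)^−n)/r]) = $222,632.62

$222,632.62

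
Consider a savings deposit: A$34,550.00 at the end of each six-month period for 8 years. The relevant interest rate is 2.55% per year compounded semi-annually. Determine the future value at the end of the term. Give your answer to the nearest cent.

A$608,941.17

This is an ordinary annuity: 16 deposits of A$34,550.00 at the end of each six-month period.
Periodic rate r = 0.0255/2 per half-year; n is counted in half-years.
FV = PMT × [((1+r)^n − 1)/r] = 34,550 × [(1+r)^16 − 1] / r = A$608,941.17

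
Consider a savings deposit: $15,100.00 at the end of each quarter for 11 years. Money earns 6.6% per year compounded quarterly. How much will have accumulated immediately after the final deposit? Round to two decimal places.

This is an ordinary annuity: 44 deposits of $15,100.00 at the end of each quarter.
Periodic rate r = 0.066/4 per quarter; n is counted in quarters.
FV = PMT × [((1+r)^n − 1)/r] = 15,100 × [(1+r)^44 − 1] / r = $965,108.25

$965,108.25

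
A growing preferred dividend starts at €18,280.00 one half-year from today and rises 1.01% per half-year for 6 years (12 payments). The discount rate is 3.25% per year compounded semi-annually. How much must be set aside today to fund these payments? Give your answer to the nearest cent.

Periodic rate r = 0.0325/2 per half-year; n is counted in half-years.
Growing ordinary annuity: PV = PMT₁ × [1 − ((1+g)/(1+r))^n] / (r − g) = 18,280 × [1 − ((1+0.0101)/(1+r))^12] / (r − 0.0101) = €208,810.91.

€208,810.91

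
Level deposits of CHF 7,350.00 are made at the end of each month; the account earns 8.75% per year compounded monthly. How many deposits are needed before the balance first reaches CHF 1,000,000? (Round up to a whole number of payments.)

95 payments

Periodic rate r = 0.0875/12 per month; n is counted in months.
Ordinary annuity FV: 1,000,000 = 7,350 × [((1+r)^n − 1)/r].
(1+r)^n = 1 + 1,000,000 × r / 7,350, so n = ln(1 + 1,000,000·r/7,350) / ln(1+r) = 94.86.
Round up to a whole number of payments: n = 95.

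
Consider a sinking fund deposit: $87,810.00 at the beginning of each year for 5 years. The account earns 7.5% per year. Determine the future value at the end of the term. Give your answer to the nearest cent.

This is an annuity due: 5 deposits of $87,810.00 at the beginning of each year.
Periodic rate r = 0.075 per year.
FV = PMT × [((1+r)^n − 1)/r] × (1+r) = 87,810 × [(1+r)^5 − 1] / r × (1+r) = $548,287.43

$548,287.43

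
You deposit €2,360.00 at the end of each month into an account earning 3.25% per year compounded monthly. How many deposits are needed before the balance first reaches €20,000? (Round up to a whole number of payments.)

Periodic rate r = 0.0325/12 per month; n is counted in months.
Ordinary annuity FV: 20,000 = 2,360 × [((1+r)^n − 1)/r].
(1+r)^n = 1 + 20,000 × r / 2,360, so n = ln(1 + 20,000·r/2,360) / ln(1+r) = 8.39.
Round up to a whole number of payments: n = 9.

9 payments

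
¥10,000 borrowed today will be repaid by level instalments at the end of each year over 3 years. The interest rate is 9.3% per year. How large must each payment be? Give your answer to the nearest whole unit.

¥3,972

Level ordinary annuity; solve PV = PMT × [(1 − (1+r)^−n)/r] for PMT.
Periodic rate r = 0.093 per year.
With n = 3: PMT = 10,000 / ([(1 − (1+r)^−n)/r]) = ¥3,972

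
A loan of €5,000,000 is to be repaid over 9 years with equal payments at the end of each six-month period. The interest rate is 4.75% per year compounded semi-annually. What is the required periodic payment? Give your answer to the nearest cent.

Level ordinary annuity; solve PV = PMT × [(1 − (1+r)^−n)/r] for PMT.
Periodic rate r = 0.0475/2 per half-year; n is counted in half-years.
With n = 18: PMT = 5,000,000 / ([(1 − (1+r)^−n)/r]) = €344,607.11

€344,607.11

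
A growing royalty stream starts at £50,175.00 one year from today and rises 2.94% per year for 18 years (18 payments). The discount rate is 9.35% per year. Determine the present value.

£518,881.52

Periodic rate r = 0.0935 per year.
Growing ordinary annuity: PV = PMT₁ × [1 − ((1+g)/(1+r))^n] / (r − g) = 50,175 × [1 − ((1+0.0294)/(1+r))^18] / (r − 0.0294) = £518,881.52.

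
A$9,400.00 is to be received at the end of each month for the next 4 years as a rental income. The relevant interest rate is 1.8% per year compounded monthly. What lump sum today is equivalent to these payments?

A$435,025.13

This is an ordinary annuity: 48 payments of A$9,400.00 at the end of each month.
Periodic rate r = 0.018/12 per month; n is counted in months.
PV = PMT × [(1 − (1+r)^−n)/r] = 9,400 × [1 − (1+r)^−48] / r = A$435,025.13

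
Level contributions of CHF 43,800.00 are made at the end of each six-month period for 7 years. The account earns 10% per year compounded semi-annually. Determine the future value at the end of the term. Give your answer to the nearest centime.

CHF 858,420.08

This is an ordinary annuity: 14 deposits of CHF 43,800.00 at the end of each six-month period.
Periodic rate r = 0.1/2 per half-year; n is counted in half-years.
FV = PMT × [((1+r)^n − 1)/r] = 43,800 × [(1+r)^14 − 1] / r = CHF 858,420.08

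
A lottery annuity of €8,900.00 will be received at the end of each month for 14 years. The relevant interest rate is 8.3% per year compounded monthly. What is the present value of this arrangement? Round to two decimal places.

This is an ordinary annuity: 168 payments of €8,900.00 at the end of each month.
Periodic rate r = 0.083/12 per month; n is counted in months.
PV = PMT × [(1 − (1+r)^−n)/r] = 8,900 × [1 − (1+r)^−168] / r = €882,561.97

€882,561.97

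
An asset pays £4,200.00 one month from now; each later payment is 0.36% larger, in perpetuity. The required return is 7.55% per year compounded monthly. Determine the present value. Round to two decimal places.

Periodic rate r = 0.0755/12 per month.
Growing perpetuity (Gordon): PV = PMT₁ / (r − g) = 4,200 / (r − 0.0036) = £1,560,371.52.

£1,560,371.52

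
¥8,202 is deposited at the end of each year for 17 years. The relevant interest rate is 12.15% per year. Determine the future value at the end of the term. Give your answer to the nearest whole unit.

This is an ordinary annuity: 17 deposits of ¥8,202 at the end of each year.
Periodic rate r = 0.1215 per year.
FV = PMT × [((1+r)^n − 1)/r] = 8,202 × [(1+r)^17 − 1] / r = ¥406,661

¥406,661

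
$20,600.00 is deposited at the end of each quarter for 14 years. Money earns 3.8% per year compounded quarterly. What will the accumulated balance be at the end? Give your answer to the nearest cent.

This is an ordinary annuity: 56 deposits of $20,600.00 at the end of each quarter.
Periodic rate r = 0.038/4 per quarter; n is counted in quarters.
FV = PMT × [((1+r)^n − 1)/r] = 20,600 × [(1+r)^56 − 1] / r = $1,513,697.09

$1,513,697.09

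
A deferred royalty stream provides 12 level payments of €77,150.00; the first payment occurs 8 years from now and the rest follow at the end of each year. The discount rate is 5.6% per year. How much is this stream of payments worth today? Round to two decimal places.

€451,553.91

Ordinary annuity of 12 payments, first payment at period 8.
Periodic rate r = 0.056 per year.
The ordinary-annuity PV formula values the stream one period before the first payment (period 7); discount that back 7 periods:
PV₀ = 77,150 × [1 − (1+r)^−12] / r × (1+r)^−7 = €451,553.91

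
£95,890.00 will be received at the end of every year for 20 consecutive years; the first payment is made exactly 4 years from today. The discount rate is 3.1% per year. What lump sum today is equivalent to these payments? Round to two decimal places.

Ordinary annuity of 20 payments, first payment at period 4.
Periodic rate r = 0.031 per year.
The ordinary-annuity PV formula values the stream one period before the first payment (period 3); discount that back 3 periods:
PV₀ = 95,890 × [1 − (1+r)^−20] / r × (1+r)^−3 = £1,289,792.68

£1,289,792.68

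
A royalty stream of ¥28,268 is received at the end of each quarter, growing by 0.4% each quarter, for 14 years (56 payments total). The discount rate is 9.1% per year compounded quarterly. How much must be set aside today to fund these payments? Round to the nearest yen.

Periodic rate r = 0.091/4 per quarter; n is counted in quarters.
Growing ordinary annuity: PV = PMT₁ × [1 − ((1+g)/(1+r))^n] / (r − g) = 28,268 × [1 − ((1+0.004)/(1+r))^56] / (r − 0.004) = ¥972,705.

¥972,705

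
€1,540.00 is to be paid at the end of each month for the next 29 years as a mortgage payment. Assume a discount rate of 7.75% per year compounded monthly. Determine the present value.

This is an ordinary annuity: 348 payments of €1,540.00 at the end of each month.
Periodic rate r = 0.0775/12 per month; n is counted in months.
PV = PMT × [(1 − (1+r)^−n)/r] = 1,540 × [1 − (1+r)^−348] / r = €213,073.35

€213,073.35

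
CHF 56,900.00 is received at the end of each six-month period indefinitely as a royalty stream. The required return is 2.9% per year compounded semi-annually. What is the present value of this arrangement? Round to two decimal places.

Periodic rate r = 0.029/2 per half-year.
Level perpetuity: PV = PMT / r = 56,900 / (0.029/2) = CHF 3,924,137.93.

CHF 3,924,137.93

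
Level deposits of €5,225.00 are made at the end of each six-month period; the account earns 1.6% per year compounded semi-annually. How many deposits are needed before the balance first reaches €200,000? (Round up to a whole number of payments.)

Periodic rate r = 0.016/2 per half-year; n is counted in half-years.
Ordinary annuity FV: 200,000 = 5,225 × [((1+r)^n − 1)/r].
(1+r)^n = 1 + 200,000 × r / 5,225, so n = ln(1 + 200,000·r/5,225) / ln(1+r) = 33.53.
Round up to a whole number of payments: n = 34.

34 payments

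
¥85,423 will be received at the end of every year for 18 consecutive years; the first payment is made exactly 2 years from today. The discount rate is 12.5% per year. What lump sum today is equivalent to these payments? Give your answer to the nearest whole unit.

Ordinary annuity of 18 payments, first payment at period 2.
Periodic rate r = 0.125 per year.
The ordinary-annuity PV formula values the stream one period before the first payment (period 1); discount that back 1 periods:
PV₀ = 85,423 × [1 − (1+r)^−18] / r × (1+r)^−1 = ¥534,546

¥534,546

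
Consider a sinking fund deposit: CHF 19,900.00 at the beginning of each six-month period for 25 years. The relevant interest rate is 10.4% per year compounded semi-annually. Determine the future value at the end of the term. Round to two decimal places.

CHF 4,674,937.29

This is an annuity due: 50 deposits of CHF 19,900.00 at the beginning of each six-month period.
Periodic rate r = 0.104/2 per half-year; n is counted in half-years.
FV = PMT × [((1+r)^n − 1)/r] × (1+r) = 19,900 × [(1+r)^50 − 1] / r × (1+r) = CHF 4,674,937.29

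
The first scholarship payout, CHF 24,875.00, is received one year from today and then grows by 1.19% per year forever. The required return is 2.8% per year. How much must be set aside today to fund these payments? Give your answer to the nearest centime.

Periodic rate r = 0.028 per year.
Growing perpetuity (Gordon): PV = PMT₁ / (r − g) = 24,875 / (r − 0.0119) = CHF 1,545,031.06.

CHF 1,545,031.06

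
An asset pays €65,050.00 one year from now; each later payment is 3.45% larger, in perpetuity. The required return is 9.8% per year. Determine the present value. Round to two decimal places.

€1,024,409.45

Periodic rate r = 0.098 per year.
Growing perpetuity (Gordon): PV = PMT₁ / (r − g) = 65,050 / (r − 0.0345) = €1,024,409.45.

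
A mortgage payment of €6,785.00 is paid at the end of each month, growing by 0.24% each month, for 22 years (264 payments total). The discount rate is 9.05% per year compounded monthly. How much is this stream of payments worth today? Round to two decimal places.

Periodic rate r = 0.0905/12 per month; n is counted in months.
Growing ordinary annuity: PV = PMT₁ × [1 − ((1+g)/(1+r))^n] / (r − g) = 6,785 × [1 − ((1+0.0024)/(1+r))^264] / (r − 0.0024) = €977,750.31.

€977,750.31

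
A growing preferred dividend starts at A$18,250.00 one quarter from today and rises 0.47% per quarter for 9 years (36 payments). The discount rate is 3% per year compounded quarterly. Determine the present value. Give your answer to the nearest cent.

Periodic rate r = 0.03/4 per quarter; n is counted in quarters.
Growing ordinary annuity: PV = PMT₁ × [1 − ((1+g)/(1+r))^n] / (r − g) = 18,250 × [1 − ((1+0.0047)/(1+r))^36] / (r − 0.0047) = A$621,370.14.

A$621,370.14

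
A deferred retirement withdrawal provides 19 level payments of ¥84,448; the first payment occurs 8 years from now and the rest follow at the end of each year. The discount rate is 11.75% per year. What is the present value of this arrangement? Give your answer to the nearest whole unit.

¥290,227

Ordinary annuity of 19 payments, first payment at period 8.
Periodic rate r = 0.1175 per year.
The ordinary-annuity PV formula values the stream one period before the first payment (period 7); discount that back 7 periods:
PV₀ = 84,448 × [1 − (1+r)^−19] / r × (1+r)^−7 = ¥290,227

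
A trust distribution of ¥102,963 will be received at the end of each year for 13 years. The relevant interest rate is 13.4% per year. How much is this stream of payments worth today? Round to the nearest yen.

This is an ordinary annuity: 13 payments of ¥102,963 at the end of each year.
Periodic rate r = 0.134 per year.
PV = PMT × [(1 − (1+r)^−n)/r] = 102,963 × [1 − (1+r)^−13] / r = ¥618,548

¥618,548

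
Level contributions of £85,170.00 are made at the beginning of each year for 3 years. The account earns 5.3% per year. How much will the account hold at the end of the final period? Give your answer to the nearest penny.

This is an annuity due: 3 deposits of £85,170.00 at the beginning of each year.
Periodic rate r = 0.053 per year.
FV = PMT × [((1+r)^n − 1)/r] × (1+r) = 85,170 × [(1+r)^3 − 1] / r × (1+r) = £283,563.71

£283,563.71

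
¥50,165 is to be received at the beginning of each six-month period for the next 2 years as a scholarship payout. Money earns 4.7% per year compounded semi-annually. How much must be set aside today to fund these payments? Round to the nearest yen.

¥193,854

This is an annuity due: 4 payments of ¥50,165 at the beginning of each six-month period.
Periodic rate r = 0.047/2 per half-year; n is counted in half-years.
PV = PMT × [(1 − (1+r)^−n)/r] × (1+r) = 50,165 × [1 − (1+r)^−4] / r × (1+r) = ¥193,854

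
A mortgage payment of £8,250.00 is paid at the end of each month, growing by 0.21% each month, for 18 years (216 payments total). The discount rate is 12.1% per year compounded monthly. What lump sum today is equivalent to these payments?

£847,235.89

Periodic rate r = 0.121/12 per month; n is counted in months.
Growing ordinary annuity: PV = PMT₁ × [1 − ((1+g)/(1+r))^n] / (r − g) = 8,250 × [1 − ((1+0.0021)/(1+r))^216] / (r − 0.0021) = £847,235.89.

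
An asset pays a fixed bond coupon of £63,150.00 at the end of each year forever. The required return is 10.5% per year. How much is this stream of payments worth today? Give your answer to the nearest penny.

Periodic rate r = 0.105 per year.
Level perpetuity: PV = PMT / r = 63,150 / (0.105) = £601,428.57.

£601,428.57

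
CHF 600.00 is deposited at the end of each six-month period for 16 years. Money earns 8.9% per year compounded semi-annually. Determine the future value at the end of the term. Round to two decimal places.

This is an ordinary annuity: 32 deposits of CHF 600.00 at the end of each six-month period.
Periodic rate r = 0.089/2 per half-year; n is counted in half-years.
FV = PMT × [((1+r)^n − 1)/r] = 600 × [(1+r)^32 − 1] / r = CHF 40,824.56

CHF 40,824.56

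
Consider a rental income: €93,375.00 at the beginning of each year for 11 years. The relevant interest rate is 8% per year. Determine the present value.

This is an annuity due: 11 payments of €93,375.00 at the beginning of each year.
Periodic rate r = 0.08 per year.
PV = PMT × [(1 − (1+r)^−n)/r] × (1+r) = 93,375 × [1 − (1+r)^−11] / r × (1+r) = €719,928.85

€719,928.85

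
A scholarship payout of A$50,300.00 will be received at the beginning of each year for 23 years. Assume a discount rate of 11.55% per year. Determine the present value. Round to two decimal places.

This is an annuity due: 23 payments of A$50,300.00 at the beginning of each year.
Periodic rate r = 0.1155 per year.
PV = PMT × [(1 − (1+r)^−n)/r] × (1+r) = 50,300 × [1 − (1+r)^−23] / r × (1+r) = A$446,474.05

A$446,474.05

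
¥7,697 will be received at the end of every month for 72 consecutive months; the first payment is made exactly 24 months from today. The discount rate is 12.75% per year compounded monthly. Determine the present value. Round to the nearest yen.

¥302,673

Ordinary annuity of 72 payments, first payment at period 24.
Periodic rate r = 0.1275/12 per month; n is counted in months.
The ordinary-annuity PV formula values the stream one period before the first payment (period 23); discount that back 23 periods:
PV₀ = 7,697 × [1 − (1+r)^−72] / r × (1+r)^−23 = ¥302,673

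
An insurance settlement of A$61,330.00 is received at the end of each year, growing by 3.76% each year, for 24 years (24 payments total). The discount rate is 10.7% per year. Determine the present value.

Periodic rate r = 0.107 per year.
Growing ordinary annuity: PV = PMT₁ × [1 − ((1+g)/(1+r))^n] / (r − g) = 61,330 × [1 − ((1+0.0376)/(1+r))^24] / (r − 0.0376) = A$696,869.04.

A$696,869.04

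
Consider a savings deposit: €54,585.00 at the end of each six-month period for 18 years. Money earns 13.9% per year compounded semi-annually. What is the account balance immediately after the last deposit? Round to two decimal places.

€8,037,210.84

This is an ordinary annuity: 36 deposits of €54,585.00 at the end of each six-month period.
Periodic rate r = 0.139/2 per half-year; n is counted in half-years.
FV = PMT × [((1+r)^n − 1)/r] = 54,585 × [(1+r)^36 − 1] / r = €8,037,210.84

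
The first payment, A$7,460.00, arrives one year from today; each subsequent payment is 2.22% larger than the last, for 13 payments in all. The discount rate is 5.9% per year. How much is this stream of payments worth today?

A$74,717.40

Periodic rate r = 0.059 per year.
Growing ordinary annuity: PV = PMT₁ × [1 − ((1+g)/(1+r))^n] / (r − g) = 7,460 × [1 − ((1+0.0222)/(1+r))^13] / (r − 0.0222) = A$74,717.40.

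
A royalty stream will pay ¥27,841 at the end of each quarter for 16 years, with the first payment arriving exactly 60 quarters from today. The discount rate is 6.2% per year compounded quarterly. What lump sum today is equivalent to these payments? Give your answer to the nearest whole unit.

¥453,986

Ordinary annuity of 64 payments, first payment at period 60.
Periodic rate r = 0.062/4 per quarter; n is counted in quarters.
The ordinary-annuity PV formula values the stream one period before the first payment (period 59); discount that back 59 periods:
PV₀ = 27,841 × [1 − (1+r)^−64] / r × (1+r)^−59 = ¥453,986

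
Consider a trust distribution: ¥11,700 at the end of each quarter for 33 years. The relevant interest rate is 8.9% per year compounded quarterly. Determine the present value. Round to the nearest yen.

This is an ordinary annuity: 132 payments of ¥11,700 at the end of each quarter.
Periodic rate r = 0.089/4 per quarter; n is counted in quarters.
PV = PMT × [(1 − (1+r)^−n)/r] = 11,700 × [1 − (1+r)^−132] / r = ¥497,048

¥497,048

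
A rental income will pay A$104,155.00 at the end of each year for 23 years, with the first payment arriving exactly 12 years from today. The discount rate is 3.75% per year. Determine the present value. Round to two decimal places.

Ordinary annuity of 23 payments, first payment at period 12.
Periodic rate r = 0.0375 per year.
The ordinary-annuity PV formula values the stream one period before the first payment (period 11); discount that back 11 periods:
PV₀ = 104,155 × [1 − (1+r)^−23] / r × (1+r)^−11 = A$1,058,165.95

A$1,058,165.95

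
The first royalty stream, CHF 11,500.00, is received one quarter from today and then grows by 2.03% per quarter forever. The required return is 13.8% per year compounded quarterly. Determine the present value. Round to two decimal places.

CHF 809,859.15

Periodic rate r = 0.138/4 per quarter.
Growing perpetuity (Gordon): PV = PMT₁ / (r − g) = 11,500 / (r − 0.0203) = CHF 809,859.15.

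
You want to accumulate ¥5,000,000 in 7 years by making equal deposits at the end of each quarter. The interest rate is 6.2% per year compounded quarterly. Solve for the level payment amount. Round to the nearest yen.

¥143,975

Level ordinary annuity; solve FV = PMT × [((1+r)^n − 1)/r] for PMT.
Periodic rate r = 0.062/4 per quarter; n is counted in quarters.
With n = 28: PMT = 5,000,000 / ([((1+r)^n − 1)/r]) = ¥143,975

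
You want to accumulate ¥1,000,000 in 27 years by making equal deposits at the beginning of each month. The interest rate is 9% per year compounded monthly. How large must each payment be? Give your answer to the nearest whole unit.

¥726

Level annuity due; solve FV = PMT × [((1+r)^n − 1)/r] × (1+r) for PMT.
Periodic rate r = 0.09/12 per month; n is counted in months.
With n = 324: PMT = 1,000,000 / ([((1+r)^n − 1)/r] × (1+r)) = ¥726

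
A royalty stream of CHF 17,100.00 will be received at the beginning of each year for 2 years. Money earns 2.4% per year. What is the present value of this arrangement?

CHF 33,799.22

This is an annuity due: 2 payments of CHF 17,100.00 at the beginning of each year.
Periodic rate r = 0.024 per year.
PV = PMT × [(1 − (1+r)^−n)/r] × (1+r) = 17,100 × [1 − (1+r)^−2] / r × (1+r) = CHF 33,799.22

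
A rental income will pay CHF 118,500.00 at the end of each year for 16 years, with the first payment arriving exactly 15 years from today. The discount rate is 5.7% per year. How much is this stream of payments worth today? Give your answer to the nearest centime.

Ordinary annuity of 16 payments, first payment at period 15.
Periodic rate r = 0.057 per year.
The ordinary-annuity PV formula values the stream one period before the first payment (period 14); discount that back 14 periods:
PV₀ = 118,500 × [1 − (1+r)^−16] / r × (1+r)^−14 = CHF 562,650.83

CHF 562,650.83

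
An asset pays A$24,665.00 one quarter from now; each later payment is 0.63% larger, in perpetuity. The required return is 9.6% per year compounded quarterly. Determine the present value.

A$1,393,502.82

Periodic rate r = 0.096/4 per quarter.
Growing perpetuity (Gordon): PV = PMT₁ / (r − g) = 24,665 / (r − 0.0063) = A$1,393,502.82.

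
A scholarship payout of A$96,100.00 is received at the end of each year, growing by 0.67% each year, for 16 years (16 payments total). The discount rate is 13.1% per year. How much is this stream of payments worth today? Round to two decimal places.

A$653,110.06

Periodic rate r = 0.131 per year.
Growing ordinary annuity: PV = PMT₁ × [1 − ((1+g)/(1+r))^n] / (r − g) = 96,100 × [1 − ((1+0.0067)/(1+r))^16] / (r − 0.0067) = A$653,110.06.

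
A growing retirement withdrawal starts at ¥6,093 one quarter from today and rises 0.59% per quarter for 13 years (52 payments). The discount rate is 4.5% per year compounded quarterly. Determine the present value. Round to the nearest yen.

Periodic rate r = 0.045/4 per quarter; n is counted in quarters.
Growing ordinary annuity: PV = PMT₁ × [1 − ((1+g)/(1+r))^n] / (r − g) = 6,093 × [1 − ((1+0.0059)/(1+r))^52] / (r − 0.0059) = ¥274,540.

¥274,540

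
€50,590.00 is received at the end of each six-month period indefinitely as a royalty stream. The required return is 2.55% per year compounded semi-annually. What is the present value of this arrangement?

Periodic rate r = 0.0255/2 per half-year.
Level perpetuity: PV = PMT / r = 50,590 / (0.0255/2) = €3,967,843.14.

€3,967,843.14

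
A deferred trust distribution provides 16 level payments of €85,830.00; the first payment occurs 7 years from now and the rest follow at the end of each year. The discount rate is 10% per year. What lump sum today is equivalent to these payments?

Ordinary annuity of 16 payments, first payment at period 7.
Periodic rate r = 0.1 per year.
The ordinary-annuity PV formula values the stream one period before the first payment (period 6); discount that back 6 periods:
PV₀ = 85,830 × [1 − (1+r)^−16] / r × (1+r)^−6 = €379,049.28

€379,049.28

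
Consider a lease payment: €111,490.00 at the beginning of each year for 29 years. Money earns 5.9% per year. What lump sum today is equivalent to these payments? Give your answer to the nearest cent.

This is an annuity due: 29 payments of €111,490.00 at the beginning of each year.
Periodic rate r = 0.059 per year.
PV = PMT × [(1 − (1+r)^−n)/r] × (1+r) = 111,490 × [1 − (1+r)^−29] / r × (1+r) = €1,621,576.52

€1,621,576.52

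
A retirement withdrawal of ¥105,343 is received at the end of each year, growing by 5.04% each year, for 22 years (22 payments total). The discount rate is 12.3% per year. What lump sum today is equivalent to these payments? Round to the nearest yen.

¥1,117,488

Periodic rate r = 0.123 per year.
Growing ordinary annuity: PV = PMT₁ × [1 − ((1+g)/(1+r))^n] / (r − g) = 105,343 × [1 − ((1+0.0504)/(1+r))^22] / (r − 0.0504) = ¥1,117,488.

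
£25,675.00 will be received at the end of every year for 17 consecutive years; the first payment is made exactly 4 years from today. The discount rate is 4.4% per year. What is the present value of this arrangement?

Ordinary annuity of 17 payments, first payment at period 4.
Periodic rate r = 0.044 per year.
The ordinary-annuity PV formula values the stream one period before the first payment (period 3); discount that back 3 periods:
PV₀ = 25,675 × [1 − (1+r)^−17] / r × (1+r)^−3 = £266,178.68

£266,178.68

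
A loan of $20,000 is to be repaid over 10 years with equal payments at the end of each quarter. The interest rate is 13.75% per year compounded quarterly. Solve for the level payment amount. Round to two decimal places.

Level ordinary annuity; solve PV = PMT × [(1 − (1+r)^−n)/r] for PMT.
Periodic rate r = 0.1375/4 per quarter; n is counted in quarters.
With n = 40: PMT = 20,000 / ([(1 − (1+r)^−n)/r]) = $927.49

$927.49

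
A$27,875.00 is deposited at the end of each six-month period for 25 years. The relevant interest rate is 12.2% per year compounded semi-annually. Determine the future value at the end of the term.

This is an ordinary annuity: 50 deposits of A$27,875.00 at the end of each six-month period.
Periodic rate r = 0.122/2 per half-year; n is counted in half-years.
FV = PMT × [((1+r)^n − 1)/r] = 27,875 × [(1+r)^50 − 1] / r = A$8,366,803.94

A$8,366,803.94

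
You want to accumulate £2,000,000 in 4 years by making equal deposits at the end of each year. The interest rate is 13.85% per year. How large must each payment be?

£407,299.98

Level ordinary annuity; solve FV = PMT × [((1+r)^n − 1)/r] for PMT.
Periodic rate r = 0.1385 per year.
With n = 4: PMT = 2,000,000 / ([((1+r)^n − 1)/r]) = £407,299.98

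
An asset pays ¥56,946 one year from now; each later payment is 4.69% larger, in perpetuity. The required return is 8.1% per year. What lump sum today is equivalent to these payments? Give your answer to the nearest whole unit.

¥1,669,971

Periodic rate r = 0.081 per year.
Growing perpetuity (Gordon): PV = PMT₁ / (r − g) = 56,946 / (r − 0.0469) = ¥1,669,971.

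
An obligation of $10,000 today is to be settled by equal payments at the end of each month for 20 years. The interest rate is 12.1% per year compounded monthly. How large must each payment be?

$110.81

Level ordinary annuity; solve PV = PMT × [(1 − (1+r)^−n)/r] for PMT.
Periodic rate r = 0.121/12 per month; n is counted in months.
With n = 240: PMT = 10,000 / ([(1 − (1+r)^−n)/r]) = $110.81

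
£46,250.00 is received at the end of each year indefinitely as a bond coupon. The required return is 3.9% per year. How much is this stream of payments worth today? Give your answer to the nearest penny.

Periodic rate r = 0.039 per year.
Level perpetuity: PV = PMT / r = 46,250 / (0.039) = £1,185,897.44.

£1,185,897.44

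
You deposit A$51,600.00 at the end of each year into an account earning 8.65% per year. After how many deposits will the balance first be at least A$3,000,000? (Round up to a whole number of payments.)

22 payments

Periodic rate r = 0.0865 per year.
Ordinary annuity FV: 3,000,000 = 51,600 × [((1+r)^n − 1)/r].
(1+r)^n = 1 + 3,000,000 × r / 51,600, so n = ln(1 + 3,000,000·r/51,600) / ln(1+r) = 21.66.
Round up to a whole number of payments: n = 22.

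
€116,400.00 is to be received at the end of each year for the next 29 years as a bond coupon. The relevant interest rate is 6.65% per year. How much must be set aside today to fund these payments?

€1,479,814.19

This is an ordinary annuity: 29 payments of €116,400.00 at the end of each year.
Periodic rate r = 0.0665 per year.
PV = PMT × [(1 − (1+r)^−n)/r] = 116,400 × [1 − (1+r)^−29] / r = €1,479,814.19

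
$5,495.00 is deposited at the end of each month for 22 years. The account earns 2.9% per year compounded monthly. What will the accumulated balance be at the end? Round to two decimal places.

This is an ordinary annuity: 264 deposits of $5,495.00 at the end of each month.
Periodic rate r = 0.029/12 per month; n is counted in months.
FV = PMT × [((1+r)^n − 1)/r] = 5,495 × [(1+r)^264 − 1] / r = $2,026,485.15

$2,026,485.15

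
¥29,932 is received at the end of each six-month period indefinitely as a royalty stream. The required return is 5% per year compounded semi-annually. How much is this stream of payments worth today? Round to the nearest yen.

¥1,197,280

Periodic rate r = 0.05/2 per half-year.
Level perpetuity: PV = PMT / r = 29,932 / (0.05/2) = ¥1,197,280.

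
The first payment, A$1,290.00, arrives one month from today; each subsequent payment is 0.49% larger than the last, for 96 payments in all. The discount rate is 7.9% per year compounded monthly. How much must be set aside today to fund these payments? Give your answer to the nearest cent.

A$113,749.90

Periodic rate r = 0.079/12 per month; n is counted in months.
Growing ordinary annuity: PV = PMT₁ × [1 − ((1+g)/(1+r))^n] / (r − g) = 1,290 × [1 − ((1+0.0049)/(1+r))^96] / (r − 0.0049) = A$113,749.90.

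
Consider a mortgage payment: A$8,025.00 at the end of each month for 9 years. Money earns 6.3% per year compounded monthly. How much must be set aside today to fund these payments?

A$660,241.23

This is an ordinary annuity: 108 payments of A$8,025.00 at the end of each month.
Periodic rate r = 0.063/12 per month; n is counted in months.
PV = PMT × [(1 − (1+r)^−n)/r] = 8,025 × [1 − (1+r)^−108] / r = A$660,241.23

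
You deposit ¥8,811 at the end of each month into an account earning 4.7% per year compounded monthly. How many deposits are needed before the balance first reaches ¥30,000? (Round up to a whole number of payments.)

4 payments

Periodic rate r = 0.047/12 per month; n is counted in months.
Ordinary annuity FV: 30,000 = 8,811 × [((1+r)^n − 1)/r].
(1+r)^n = 1 + 30,000 × r / 8,811, so n = ln(1 + 30,000·r/8,811) / ln(1+r) = 3.39.
Round up to a whole number of payments: n = 4.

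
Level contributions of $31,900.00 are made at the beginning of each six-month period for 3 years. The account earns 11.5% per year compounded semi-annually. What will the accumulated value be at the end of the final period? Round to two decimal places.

$233,830.40

This is an annuity due: 6 deposits of $31,900.00 at the beginning of each six-month period.
Periodic rate r = 0.115/2 per half-year; n is counted in half-years.
FV = PMT × [((1+r)^n − 1)/r] × (1+r) = 31,900 × [(1+r)^6 − 1] / r × (1+r) = $233,830.40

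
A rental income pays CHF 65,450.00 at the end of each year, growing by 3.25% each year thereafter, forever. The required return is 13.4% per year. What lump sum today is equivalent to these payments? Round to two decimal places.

Periodic rate r = 0.134 per year.
Growing perpetuity (Gordon): PV = PMT₁ / (r − g) = 65,450 / (r − 0.0325) = CHF 644,827.59.

CHF 644,827.59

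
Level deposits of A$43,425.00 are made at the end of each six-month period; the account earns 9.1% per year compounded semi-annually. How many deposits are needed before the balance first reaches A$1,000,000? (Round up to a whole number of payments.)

17 payments

Periodic rate r = 0.091/2 per half-year; n is counted in half-years.
Ordinary annuity FV: 1,000,000 = 43,425 × [((1+r)^n − 1)/r].
(1+r)^n = 1 + 1,000,000 × r / 43,425, so n = ln(1 + 1,000,000·r/43,425) / ln(1+r) = 16.11.
Round up to a whole number of payments: n = 17.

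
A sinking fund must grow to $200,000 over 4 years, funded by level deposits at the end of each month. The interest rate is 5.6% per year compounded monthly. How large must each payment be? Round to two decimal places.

Level ordinary annuity; solve FV = PMT × [((1+r)^n − 1)/r] for PMT.
Periodic rate r = 0.056/12 per month; n is counted in months.
With n = 48: PMT = 200,000 / ([((1+r)^n − 1)/r]) = $3,727.08

$3,727.08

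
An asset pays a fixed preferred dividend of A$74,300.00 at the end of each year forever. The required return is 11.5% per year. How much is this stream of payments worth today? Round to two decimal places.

Periodic rate r = 0.115 per year.
Level perpetuity: PV = PMT / r = 74,300 / (0.115) = A$646,086.96.

A$646,086.96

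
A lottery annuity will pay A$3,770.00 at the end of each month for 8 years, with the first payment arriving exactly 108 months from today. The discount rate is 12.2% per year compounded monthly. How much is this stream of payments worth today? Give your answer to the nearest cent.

Ordinary annuity of 96 payments, first payment at period 108.
Periodic rate r = 0.122/12 per month; n is counted in months.
The ordinary-annuity PV formula values the stream one period before the first payment (period 107); discount that back 107 periods:
PV₀ = 3,770 × [1 − (1+r)^−96] / r × (1+r)^−107 = A$78,059.49

A$78,059.49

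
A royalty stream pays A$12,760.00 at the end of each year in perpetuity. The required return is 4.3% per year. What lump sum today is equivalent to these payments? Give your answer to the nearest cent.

A$296,744.19

Periodic rate r = 0.043 per year.
Level perpetuity: PV = PMT / r = 12,760 / (0.043) = A$296,744.19.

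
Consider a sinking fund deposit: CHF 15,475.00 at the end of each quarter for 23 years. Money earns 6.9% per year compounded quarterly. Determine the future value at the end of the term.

CHF 3,429,927.72

This is an ordinary annuity: 92 deposits of CHF 15,475.00 at the end of each quarter.
Periodic rate r = 0.069/4 per quarter; n is counted in quarters.
FV = PMT × [((1+r)^n − 1)/r] = 15,475 × [(1+r)^92 − 1] / r = CHF 3,429,927.72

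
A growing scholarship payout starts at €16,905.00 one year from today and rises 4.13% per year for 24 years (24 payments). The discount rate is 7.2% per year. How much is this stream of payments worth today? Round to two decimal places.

Periodic rate r = 0.072 per year.
Growing ordinary annuity: PV = PMT₁ × [1 − ((1+g)/(1+r))^n] / (r − g) = 16,905 × [1 − ((1+0.0413)/(1+r))^24] / (r − 0.0413) = €276,479.66.

€276,479.66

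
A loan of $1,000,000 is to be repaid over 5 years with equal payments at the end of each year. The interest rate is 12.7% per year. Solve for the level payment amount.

Level ordinary annuity; solve PV = PMT × [(1 − (1+r)^−n)/r] for PMT.
Periodic rate r = 0.127 per year.
With n = 5: PMT = 1,000,000 / ([(1 − (1+r)^−n)/r]) = $282,236.31

$282,236.31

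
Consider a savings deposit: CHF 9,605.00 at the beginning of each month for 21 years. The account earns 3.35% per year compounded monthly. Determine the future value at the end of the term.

CHF 3,515,181.29

This is an annuity due: 252 deposits of CHF 9,605.00 at the beginning of each month.
Periodic rate r = 0.0335/12 per month; n is counted in months.
FV = PMT × [((1+r)^n − 1)/r] × (1+r) = 9,605 × [(1+r)^252 − 1] / r × (1+r) = CHF 3,515,181.29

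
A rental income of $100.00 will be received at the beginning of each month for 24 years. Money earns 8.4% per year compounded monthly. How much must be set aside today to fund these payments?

$12,456.22

This is an annuity due: 288 payments of $100.00 at the beginning of each month.
Periodic rate r = 0.084/12 per month; n is counted in months.
PV = PMT × [(1 − (1+r)^−n)/r] × (1+r) = 100 × [1 − (1+r)^−288] / r × (1+r) = $12,456.22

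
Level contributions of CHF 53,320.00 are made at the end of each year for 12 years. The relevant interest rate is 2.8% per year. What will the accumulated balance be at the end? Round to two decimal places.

This is an ordinary annuity: 12 deposits of CHF 53,320.00 at the end of each year.
Periodic rate r = 0.028 per year.
FV = PMT × [((1+r)^n − 1)/r] = 53,320 × [(1+r)^12 − 1] / r = CHF 748,178.21

CHF 748,178.21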